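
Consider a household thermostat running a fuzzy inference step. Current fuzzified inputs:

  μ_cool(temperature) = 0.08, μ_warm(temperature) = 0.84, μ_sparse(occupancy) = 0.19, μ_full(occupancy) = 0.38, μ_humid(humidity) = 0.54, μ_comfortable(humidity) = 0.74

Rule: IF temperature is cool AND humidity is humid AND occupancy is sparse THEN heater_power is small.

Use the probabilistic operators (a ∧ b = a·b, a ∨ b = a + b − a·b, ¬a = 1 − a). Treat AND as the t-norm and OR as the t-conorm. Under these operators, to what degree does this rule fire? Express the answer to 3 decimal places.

0.008

firing strength: cool=0.08, humid=0.54, sparse=0.19; AND[a·b] → w = 0.0082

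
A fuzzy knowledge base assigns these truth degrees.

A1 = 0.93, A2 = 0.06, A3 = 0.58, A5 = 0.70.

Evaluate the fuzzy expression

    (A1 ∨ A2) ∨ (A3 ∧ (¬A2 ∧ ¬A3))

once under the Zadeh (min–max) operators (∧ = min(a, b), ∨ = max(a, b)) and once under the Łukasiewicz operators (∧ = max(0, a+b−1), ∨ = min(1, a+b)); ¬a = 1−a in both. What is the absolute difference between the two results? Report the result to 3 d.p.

0.060

Under Zadeh (min–max):
  A1 ∨ A2 = max(a, b) on (0.93, 0.06) = 0.93
  ¬A2 = 1 − 0.06 = 0.94
  ¬A3 = 1 − 0.58 = 0.42
  ¬A2 ∧ ¬A3 = min(a, b) on (0.94, 0.42) = 0.42
  A3 ∧ (¬A2 ∧ ¬A3) = min(a, b) on (0.58, 0.42) = 0.42
  (A1 ∨ A2) ∨ (A3 ∧ (¬A2 ∧ ¬A3)) = max(a, b) on (0.93, 0.42) = 0.93
  → value = 0.9300
Under Łukasiewicz:
  A1 ∨ A2 = min(1, a+b) on (0.93, 0.06) = 0.99
  ¬A2 = 1 − 0.06 = 0.94
  ¬A3 = 1 − 0.58 = 0.42
  ¬A2 ∧ ¬A3 = max(0, a+b−1) on (0.94, 0.42) = 0.36
  A3 ∧ (¬A2 ∧ ¬A3) = max(0, a+b−1) on (0.58, 0.36) = 0.00
  (A1 ∨ A2) ∨ (A3 ∧ (¬A2 ∧ ¬A3)) = min(1, a+b) on (0.99, 0.00) = 0.99
  → value = 0.9900
|0.9300 − 0.9900| = 0.060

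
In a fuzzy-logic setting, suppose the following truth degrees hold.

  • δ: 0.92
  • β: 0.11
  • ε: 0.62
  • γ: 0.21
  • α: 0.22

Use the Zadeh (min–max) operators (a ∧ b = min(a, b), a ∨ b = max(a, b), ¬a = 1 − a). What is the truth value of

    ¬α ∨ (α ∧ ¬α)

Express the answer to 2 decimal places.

¬α = 1 − 0.22 = 0.78
¬α = 1 − 0.22 = 0.78
α ∧ ¬α = min(a, b) on (0.22, 0.78) = 0.22
¬α ∨ (α ∧ ¬α) = max(a, b) on (0.78, 0.22) = 0.78

0.78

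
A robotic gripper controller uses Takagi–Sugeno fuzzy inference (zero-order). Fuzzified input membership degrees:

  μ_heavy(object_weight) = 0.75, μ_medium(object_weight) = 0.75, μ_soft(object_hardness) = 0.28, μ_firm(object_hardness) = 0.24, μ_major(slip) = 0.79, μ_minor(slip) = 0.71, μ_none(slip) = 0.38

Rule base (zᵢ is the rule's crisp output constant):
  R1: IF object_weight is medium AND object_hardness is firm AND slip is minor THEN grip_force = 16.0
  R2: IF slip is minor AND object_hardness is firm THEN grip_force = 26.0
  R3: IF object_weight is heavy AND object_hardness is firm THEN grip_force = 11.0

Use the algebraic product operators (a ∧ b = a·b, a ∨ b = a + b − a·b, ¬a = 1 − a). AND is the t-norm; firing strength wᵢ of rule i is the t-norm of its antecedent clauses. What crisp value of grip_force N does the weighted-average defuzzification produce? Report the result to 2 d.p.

R1 (z=16.0): medium=0.75, firm=0.24, minor=0.71; AND[a·b] → w = 0.1278
R2 (z=26.0): minor=0.71, firm=0.24; AND[a·b] → w = 0.1704
R3 (z=11.0): heavy=0.75, firm=0.24; AND[a·b] → w = 0.1800
Weighted average = (0.1278·16.0 + 0.1704·26.0 + 0.1800·11.0) / (0.1278 + 0.1704 + 0.1800)
  = 8.4552 / 0.4782 = 17.68

17.68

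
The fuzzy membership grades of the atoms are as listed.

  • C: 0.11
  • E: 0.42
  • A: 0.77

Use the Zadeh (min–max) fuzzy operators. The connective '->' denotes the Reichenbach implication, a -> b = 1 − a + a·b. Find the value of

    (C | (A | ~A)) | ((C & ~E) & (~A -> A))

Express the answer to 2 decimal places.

0.77

~A = 1 − 0.77 = 0.23
A | ~A = max(a, b) on (0.77, 0.23) = 0.77
C | (A | ~A) = max(a, b) on (0.11, 0.77) = 0.77
~E = 1 − 0.42 = 0.58
C & ~E = min(a, b) on (0.11, 0.58) = 0.11
~A = 1 − 0.77 = 0.23
~A -> A  [Reichenbach: 1 − a + a·b] with a=0.23, b=0.77 → 0.95
(C & ~E) & (~A -> A) = min(a, b) on (0.11, 0.95) = 0.11
(C | (A | ~A)) | ((C & ~E) & (~A -> A)) = max(a, b) on (0.77, 0.11) = 0.77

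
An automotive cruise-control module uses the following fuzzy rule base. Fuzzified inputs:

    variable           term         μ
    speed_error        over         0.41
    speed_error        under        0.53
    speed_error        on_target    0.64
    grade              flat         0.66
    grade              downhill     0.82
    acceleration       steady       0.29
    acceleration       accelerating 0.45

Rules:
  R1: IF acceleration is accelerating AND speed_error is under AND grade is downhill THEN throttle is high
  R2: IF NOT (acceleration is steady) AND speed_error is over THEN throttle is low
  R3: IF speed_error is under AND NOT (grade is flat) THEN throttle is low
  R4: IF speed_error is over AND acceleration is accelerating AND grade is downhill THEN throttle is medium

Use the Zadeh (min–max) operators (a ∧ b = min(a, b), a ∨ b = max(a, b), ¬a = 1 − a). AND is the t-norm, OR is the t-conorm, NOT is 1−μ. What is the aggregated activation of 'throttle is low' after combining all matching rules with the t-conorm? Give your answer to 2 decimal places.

R1: accelerating=0.45, under=0.53, downhill=0.82; AND[min(a, b)] → w = 0.45
R2: ¬steady=1−0.29=0.71, over=0.41; AND[min(a, b)] → w = 0.41
R3: under=0.53, ¬flat=1−0.66=0.34; AND[min(a, b)] → w = 0.34
R4: over=0.41, accelerating=0.45, downhill=0.82; AND[min(a, b)] → w = 0.41
Rules with consequent 'low': {R2, R3} → strengths 0.41, 0.34
Aggregate via t-conorm [max(a, b)]: 0.41

0.41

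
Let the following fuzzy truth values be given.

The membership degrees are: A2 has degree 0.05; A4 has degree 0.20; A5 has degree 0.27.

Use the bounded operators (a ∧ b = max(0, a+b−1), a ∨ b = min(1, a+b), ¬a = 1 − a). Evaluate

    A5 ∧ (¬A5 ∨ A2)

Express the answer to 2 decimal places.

¬A5 = 1 − 0.27 = 0.73
¬A5 ∨ A2 = min(1, a+b) on (0.73, 0.05) = 0.78
A5 ∧ (¬A5 ∨ A2) = max(0, a+b−1) on (0.27, 0.78) = 0.05

0.05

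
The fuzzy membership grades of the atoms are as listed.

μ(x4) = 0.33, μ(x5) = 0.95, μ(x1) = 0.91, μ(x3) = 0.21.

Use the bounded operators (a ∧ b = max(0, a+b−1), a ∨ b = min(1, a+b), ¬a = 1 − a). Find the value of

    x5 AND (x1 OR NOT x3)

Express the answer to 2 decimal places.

NOT x3 = 1 − 0.21 = 0.79
x1 OR NOT x3 = min(1, a+b) on (0.91, 0.79) = 1.00
x5 AND (x1 OR NOT x3) = max(0, a+b−1) on (0.95, 1.00) = 0.95

0.95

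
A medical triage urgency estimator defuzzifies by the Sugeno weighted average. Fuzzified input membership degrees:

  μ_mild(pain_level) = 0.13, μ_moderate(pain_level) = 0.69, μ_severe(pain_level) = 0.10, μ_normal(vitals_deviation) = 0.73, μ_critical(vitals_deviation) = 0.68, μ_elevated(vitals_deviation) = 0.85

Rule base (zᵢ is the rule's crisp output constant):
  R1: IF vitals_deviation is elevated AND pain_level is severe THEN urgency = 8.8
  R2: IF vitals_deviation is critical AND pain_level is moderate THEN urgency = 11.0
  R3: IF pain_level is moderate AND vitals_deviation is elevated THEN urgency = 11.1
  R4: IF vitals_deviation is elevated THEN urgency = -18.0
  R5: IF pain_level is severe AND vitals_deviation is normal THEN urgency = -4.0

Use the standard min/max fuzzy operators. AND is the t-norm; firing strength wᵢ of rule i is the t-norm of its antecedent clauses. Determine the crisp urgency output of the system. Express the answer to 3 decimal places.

0.132

R1 (z=8.8): elevated=0.85, severe=0.10; AND[min(a, b)] → w = 0.10
R2 (z=11.0): critical=0.68, moderate=0.69; AND[min(a, b)] → w = 0.68
R3 (z=11.1): moderate=0.69, elevated=0.85; AND[min(a, b)] → w = 0.69
R4 (z=-18.0): elevated=0.85 → w = 0.85
R5 (z=-4.0): severe=0.10, normal=0.73; AND[min(a, b)] → w = 0.10
Weighted average = (0.10·8.8 + 0.68·11.0 + 0.69·11.1 + 0.85·-18.0 + 0.10·-4.0) / (0.10 + 0.68 + 0.69 + 0.85 + 0.10)
  = 0.3190 / 2.4200 = 0.132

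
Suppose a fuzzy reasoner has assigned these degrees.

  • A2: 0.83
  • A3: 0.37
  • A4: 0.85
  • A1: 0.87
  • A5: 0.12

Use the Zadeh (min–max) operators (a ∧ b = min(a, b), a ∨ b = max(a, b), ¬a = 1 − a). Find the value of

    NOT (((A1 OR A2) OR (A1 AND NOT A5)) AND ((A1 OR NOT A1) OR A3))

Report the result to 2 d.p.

0.13

A1 OR A2 = max(a, b) on (0.87, 0.83) = 0.87
NOT A5 = 1 − 0.12 = 0.88
A1 AND NOT A5 = min(a, b) on (0.87, 0.88) = 0.87
(A1 OR A2) OR (A1 AND NOT A5) = max(a, b) on (0.87, 0.87) = 0.87
NOT A1 = 1 − 0.87 = 0.13
A1 OR NOT A1 = max(a, b) on (0.87, 0.13) = 0.87
(A1 OR NOT A1) OR A3 = max(a, b) on (0.87, 0.37) = 0.87
((A1 OR A2) OR (A1 AND NOT A5)) AND ((A1 OR NOT A1) OR A3) = min(a, b) on (0.87, 0.87) = 0.87
NOT (((A1 OR A2) OR (A1 AND NOT A5)) AND ((A1 OR NOT A1) OR A3)) = 1 − 0.87 = 0.13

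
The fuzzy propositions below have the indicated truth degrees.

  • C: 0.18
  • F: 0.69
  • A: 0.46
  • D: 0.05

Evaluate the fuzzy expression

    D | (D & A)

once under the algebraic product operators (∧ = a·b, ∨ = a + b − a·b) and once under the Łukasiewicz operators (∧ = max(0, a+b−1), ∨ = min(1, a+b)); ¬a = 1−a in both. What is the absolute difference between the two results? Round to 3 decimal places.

0.022

Under algebraic product:
  D & A = a·b on (0.0500, 0.4600) = 0.0230
  D | (D & A) = a + b − a·b on (0.0500, 0.0230) = 0.0719
  → value = 0.0719
Under Łukasiewicz:
  D & A = max(0, a+b−1) on (0.05, 0.46) = 0.00
  D | (D & A) = min(1, a+b) on (0.05, 0.00) = 0.05
  → value = 0.0500
|0.0719 − 0.0500| = 0.022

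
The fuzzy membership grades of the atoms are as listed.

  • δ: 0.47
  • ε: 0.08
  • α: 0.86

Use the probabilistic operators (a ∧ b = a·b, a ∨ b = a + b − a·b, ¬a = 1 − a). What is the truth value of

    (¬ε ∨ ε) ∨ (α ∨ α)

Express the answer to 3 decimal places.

¬ε = 1 − 0.0800 = 0.9200
¬ε ∨ ε = a + b − a·b on (0.9200, 0.0800) = 0.9264
α ∨ α = a + b − a·b on (0.8600, 0.8600) = 0.9804
(¬ε ∨ ε) ∨ (α ∨ α) = a + b − a·b on (0.9264, 0.9804) = 0.9986

0.999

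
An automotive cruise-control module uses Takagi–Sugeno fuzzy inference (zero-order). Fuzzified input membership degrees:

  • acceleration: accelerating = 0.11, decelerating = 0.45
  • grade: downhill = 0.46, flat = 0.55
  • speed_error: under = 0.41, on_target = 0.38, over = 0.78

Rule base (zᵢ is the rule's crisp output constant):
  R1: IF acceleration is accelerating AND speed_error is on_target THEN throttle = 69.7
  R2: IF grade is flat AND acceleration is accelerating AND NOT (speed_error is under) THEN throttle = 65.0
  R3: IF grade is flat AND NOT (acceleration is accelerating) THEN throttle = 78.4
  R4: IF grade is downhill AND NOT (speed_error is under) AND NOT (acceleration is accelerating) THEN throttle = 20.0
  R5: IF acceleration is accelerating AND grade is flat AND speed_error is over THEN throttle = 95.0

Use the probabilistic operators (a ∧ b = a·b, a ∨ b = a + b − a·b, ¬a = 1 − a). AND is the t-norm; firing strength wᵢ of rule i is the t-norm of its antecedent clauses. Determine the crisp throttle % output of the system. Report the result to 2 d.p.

R1 (z=69.7): accelerating=0.11, on_target=0.38; AND[a·b] → w = 0.0418
R2 (z=65.0): flat=0.55, accelerating=0.11, ¬under=1−0.41=0.59; AND[a·b] → w = 0.0357
R3 (z=78.4): flat=0.55, ¬accelerating=1−0.11=0.89; AND[a·b] → w = 0.4895
R4 (z=20.0): downhill=0.46, ¬under=1−0.41=0.59, ¬accelerating=1−0.11=0.89; AND[a·b] → w = 0.2415
R5 (z=95.0): accelerating=0.11, flat=0.55, over=0.78; AND[a·b] → w = 0.0472
Weighted average = (0.0418·69.7 + 0.0357·65.0 + 0.4895·78.4 + 0.2415·20.0 + 0.0472·95.0) / (0.0418 + 0.0357 + 0.4895 + 0.2415 + 0.0472)
  = 52.9244 / 0.8557 = 61.85

61.85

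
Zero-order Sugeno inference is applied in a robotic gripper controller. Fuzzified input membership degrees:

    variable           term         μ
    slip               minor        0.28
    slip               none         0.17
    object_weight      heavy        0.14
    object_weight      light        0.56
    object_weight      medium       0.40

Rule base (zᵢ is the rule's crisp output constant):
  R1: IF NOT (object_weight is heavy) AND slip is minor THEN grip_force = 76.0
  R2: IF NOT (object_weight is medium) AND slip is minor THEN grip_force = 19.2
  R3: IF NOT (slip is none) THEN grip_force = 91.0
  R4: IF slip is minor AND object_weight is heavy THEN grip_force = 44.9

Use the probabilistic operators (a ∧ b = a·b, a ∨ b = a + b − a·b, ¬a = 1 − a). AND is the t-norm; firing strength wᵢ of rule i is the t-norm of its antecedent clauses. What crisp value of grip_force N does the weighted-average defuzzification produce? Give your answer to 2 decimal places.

R1 (z=76.0): ¬heavy=1−0.14=0.86, minor=0.28; AND[a·b] → w = 0.2408
R2 (z=19.2): ¬medium=1−0.40=0.60, minor=0.28; AND[a·b] → w = 0.1680
R3 (z=91.0): ¬none=1−0.17=0.83 → w = 0.8300
R4 (z=44.9): minor=0.28, heavy=0.14; AND[a·b] → w = 0.0392
Weighted average = (0.2408·76.0 + 0.1680·19.2 + 0.8300·91.0 + 0.0392·44.9) / (0.2408 + 0.1680 + 0.8300 + 0.0392)
  = 98.8165 / 1.2780 = 77.32

77.32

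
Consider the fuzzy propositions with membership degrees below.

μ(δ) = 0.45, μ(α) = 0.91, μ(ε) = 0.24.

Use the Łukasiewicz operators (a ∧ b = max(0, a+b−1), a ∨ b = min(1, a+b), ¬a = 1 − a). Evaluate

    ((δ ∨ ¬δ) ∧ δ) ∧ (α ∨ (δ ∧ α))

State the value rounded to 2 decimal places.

0.45

¬δ = 1 − 0.45 = 0.55
δ ∨ ¬δ = min(1, a+b) on (0.45, 0.55) = 1.00
(δ ∨ ¬δ) ∧ δ = max(0, a+b−1) on (1.00, 0.45) = 0.45
δ ∧ α = max(0, a+b−1) on (0.45, 0.91) = 0.36
α ∨ (δ ∧ α) = min(1, a+b) on (0.91, 0.36) = 1.00
((δ ∨ ¬δ) ∧ δ) ∧ (α ∨ (δ ∧ α)) = max(0, a+b−1) on (0.45, 1.00) = 0.45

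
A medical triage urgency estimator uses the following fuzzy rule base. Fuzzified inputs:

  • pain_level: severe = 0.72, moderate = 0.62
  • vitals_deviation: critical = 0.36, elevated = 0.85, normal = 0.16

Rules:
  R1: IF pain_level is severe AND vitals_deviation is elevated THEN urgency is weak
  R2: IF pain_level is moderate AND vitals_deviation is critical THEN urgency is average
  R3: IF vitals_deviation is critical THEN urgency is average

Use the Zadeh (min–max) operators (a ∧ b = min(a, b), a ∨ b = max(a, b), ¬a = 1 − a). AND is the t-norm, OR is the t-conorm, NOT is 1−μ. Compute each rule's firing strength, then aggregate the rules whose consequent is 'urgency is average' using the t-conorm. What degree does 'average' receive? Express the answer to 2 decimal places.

R1: severe=0.72, elevated=0.85; AND[min(a, b)] → w = 0.72
R2: moderate=0.62, critical=0.36; AND[min(a, b)] → w = 0.36
R3: critical=0.36 → w = 0.36
Rules with consequent 'average': {R2, R3} → strengths 0.36, 0.36
Aggregate via t-conorm [max(a, b)]: 0.36

0.36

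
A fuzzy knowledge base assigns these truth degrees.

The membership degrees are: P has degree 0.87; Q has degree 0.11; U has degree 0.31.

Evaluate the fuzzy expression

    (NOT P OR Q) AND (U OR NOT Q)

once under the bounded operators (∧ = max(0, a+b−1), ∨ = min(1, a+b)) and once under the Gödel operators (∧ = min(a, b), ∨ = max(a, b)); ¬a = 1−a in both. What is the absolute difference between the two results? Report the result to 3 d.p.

0.110

Under bounded:
  NOT P = 1 − 0.87 = 0.13
  NOT P OR Q = min(1, a+b) on (0.13, 0.11) = 0.24
  NOT Q = 1 − 0.11 = 0.89
  U OR NOT Q = min(1, a+b) on (0.31, 0.89) = 1.00
  (NOT P OR Q) AND (U OR NOT Q) = max(0, a+b−1) on (0.24, 1.00) = 0.24
  → value = 0.2400
Under Gödel:
  NOT P = 1 − 0.87 = 0.13
  NOT P OR Q = max(a, b) on (0.13, 0.11) = 0.13
  NOT Q = 1 − 0.11 = 0.89
  U OR NOT Q = max(a, b) on (0.31, 0.89) = 0.89
  (NOT P OR Q) AND (U OR NOT Q) = min(a, b) on (0.13, 0.89) = 0.13
  → value = 0.1300
|0.2400 − 0.1300| = 0.110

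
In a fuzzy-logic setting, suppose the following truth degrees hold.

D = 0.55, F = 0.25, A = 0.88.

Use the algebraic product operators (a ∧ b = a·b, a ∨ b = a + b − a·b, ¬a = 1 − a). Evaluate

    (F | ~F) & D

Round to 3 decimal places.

~F = 1 − 0.2500 = 0.7500
F | ~F = a + b − a·b on (0.2500, 0.7500) = 0.8125
(F | ~F) & D = a·b on (0.8125, 0.5500) = 0.4469

0.447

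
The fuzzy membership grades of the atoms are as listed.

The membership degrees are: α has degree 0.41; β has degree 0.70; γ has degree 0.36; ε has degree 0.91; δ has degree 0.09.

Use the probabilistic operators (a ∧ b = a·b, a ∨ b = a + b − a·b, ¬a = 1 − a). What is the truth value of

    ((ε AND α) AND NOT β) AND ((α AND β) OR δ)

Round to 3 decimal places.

0.039

ε AND α = a·b on (0.9100, 0.4100) = 0.3731
NOT β = 1 − 0.7000 = 0.3000
(ε AND α) AND NOT β = a·b on (0.3731, 0.3000) = 0.1119
α AND β = a·b on (0.4100, 0.7000) = 0.2870
(α AND β) OR δ = a + b − a·b on (0.2870, 0.0900) = 0.3512
((ε AND α) AND NOT β) AND ((α AND β) OR δ) = a·b on (0.1119, 0.3512) = 0.0393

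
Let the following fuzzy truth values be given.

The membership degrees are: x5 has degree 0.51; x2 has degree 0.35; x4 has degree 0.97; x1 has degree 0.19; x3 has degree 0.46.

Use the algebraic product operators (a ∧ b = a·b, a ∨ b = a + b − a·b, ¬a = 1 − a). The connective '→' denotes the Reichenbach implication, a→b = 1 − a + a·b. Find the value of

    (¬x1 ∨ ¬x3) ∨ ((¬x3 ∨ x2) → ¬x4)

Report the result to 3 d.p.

¬x1 = 1 − 0.1900 = 0.8100
¬x3 = 1 − 0.4600 = 0.5400
¬x1 ∨ ¬x3 = a + b − a·b on (0.8100, 0.5400) = 0.9126
¬x3 = 1 − 0.4600 = 0.5400
¬x3 ∨ x2 = a + b − a·b on (0.5400, 0.3500) = 0.7010
¬x4 = 1 − 0.9700 = 0.0300
(¬x3 ∨ x2) → ¬x4  [Reichenbach: 1 − a + a·b] with a=0.7010, b=0.0300 → 0.3200
(¬x1 ∨ ¬x3) ∨ ((¬x3 ∨ x2) → ¬x4) = a + b − a·b on (0.9126, 0.3200) = 0.9406

0.941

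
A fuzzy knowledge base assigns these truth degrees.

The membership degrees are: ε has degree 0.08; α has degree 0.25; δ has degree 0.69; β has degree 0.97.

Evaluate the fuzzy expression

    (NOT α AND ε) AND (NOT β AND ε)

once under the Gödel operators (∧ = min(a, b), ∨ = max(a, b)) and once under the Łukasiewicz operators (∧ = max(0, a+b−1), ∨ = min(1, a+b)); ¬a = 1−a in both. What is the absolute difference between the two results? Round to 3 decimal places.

Under Gödel:
  NOT α = 1 − 0.25 = 0.75
  NOT α AND ε = min(a, b) on (0.75, 0.08) = 0.08
  NOT β = 1 − 0.97 = 0.03
  NOT β AND ε = min(a, b) on (0.03, 0.08) = 0.03
  (NOT α AND ε) AND (NOT β AND ε) = min(a, b) on (0.08, 0.03) = 0.03
  → value = 0.0300
Under Łukasiewicz:
  NOT α = 1 − 0.25 = 0.75
  NOT α AND ε = max(0, a+b−1) on (0.75, 0.08) = 0.00
  NOT β = 1 − 0.97 = 0.03
  NOT β AND ε = max(0, a+b−1) on (0.03, 0.08) = 0.00
  (NOT α AND ε) AND (NOT β AND ε) = max(0, a+b−1) on (0.00, 0.00) = 0.00
  → value = 0.0000
|0.0300 − 0.0000| = 0.030

0.030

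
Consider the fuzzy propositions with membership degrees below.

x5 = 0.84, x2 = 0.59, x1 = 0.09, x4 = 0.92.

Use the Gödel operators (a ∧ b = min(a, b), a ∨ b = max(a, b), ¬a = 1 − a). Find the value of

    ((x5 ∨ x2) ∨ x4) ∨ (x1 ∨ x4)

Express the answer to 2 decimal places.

0.92

x5 ∨ x2 = max(a, b) on (0.84, 0.59) = 0.84
(x5 ∨ x2) ∨ x4 = max(a, b) on (0.84, 0.92) = 0.92
x1 ∨ x4 = max(a, b) on (0.09, 0.92) = 0.92
((x5 ∨ x2) ∨ x4) ∨ (x1 ∨ x4) = max(a, b) on (0.92, 0.92) = 0.92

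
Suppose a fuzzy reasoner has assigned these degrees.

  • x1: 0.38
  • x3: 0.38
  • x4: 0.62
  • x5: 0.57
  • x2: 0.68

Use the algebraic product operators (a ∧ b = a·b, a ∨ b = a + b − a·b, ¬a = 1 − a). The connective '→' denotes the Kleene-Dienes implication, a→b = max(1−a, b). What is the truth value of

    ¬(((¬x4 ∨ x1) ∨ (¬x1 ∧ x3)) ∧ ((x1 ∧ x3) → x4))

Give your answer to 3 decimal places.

¬x4 = 1 − 0.6200 = 0.3800
¬x4 ∨ x1 = a + b − a·b on (0.3800, 0.3800) = 0.6156
¬x1 = 1 − 0.3800 = 0.6200
¬x1 ∧ x3 = a·b on (0.6200, 0.3800) = 0.2356
(¬x4 ∨ x1) ∨ (¬x1 ∧ x3) = a + b − a·b on (0.6156, 0.2356) = 0.7062
x1 ∧ x3 = a·b on (0.3800, 0.3800) = 0.1444
(x1 ∧ x3) → x4  [Kleene-Dienes: max(1−a, b)] with a=0.1444, b=0.6200 → 0.8556
((¬x4 ∨ x1) ∨ (¬x1 ∧ x3)) ∧ ((x1 ∧ x3) → x4) = a·b on (0.7062, 0.8556) = 0.6042
¬(((¬x4 ∨ x1) ∨ (¬x1 ∧ x3)) ∧ ((x1 ∧ x3) → x4)) = 1 − 0.6042 = 0.3958

0.396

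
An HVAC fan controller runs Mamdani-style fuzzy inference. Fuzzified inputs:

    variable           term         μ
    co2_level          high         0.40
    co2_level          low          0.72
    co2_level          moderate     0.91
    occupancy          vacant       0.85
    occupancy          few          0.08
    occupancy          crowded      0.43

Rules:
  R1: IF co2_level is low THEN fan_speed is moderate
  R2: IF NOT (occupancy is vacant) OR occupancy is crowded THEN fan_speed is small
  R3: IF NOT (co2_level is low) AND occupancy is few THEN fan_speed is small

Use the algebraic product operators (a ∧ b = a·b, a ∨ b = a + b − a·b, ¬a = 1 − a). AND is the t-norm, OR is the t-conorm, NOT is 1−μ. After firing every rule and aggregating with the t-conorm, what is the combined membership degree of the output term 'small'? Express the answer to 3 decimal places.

0.526

R1: low=0.72 → w = 0.7200
R2: ¬vacant=1−0.85=0.15, crowded=0.43; OR[a + b − a·b] → w = 0.5155
R3: ¬low=1−0.72=0.28, few=0.08; AND[a·b] → w = 0.0224
Rules with consequent 'small': {R2, R3} → strengths 0.5155, 0.0224
Aggregate via t-conorm [a + b − a·b]: 0.5264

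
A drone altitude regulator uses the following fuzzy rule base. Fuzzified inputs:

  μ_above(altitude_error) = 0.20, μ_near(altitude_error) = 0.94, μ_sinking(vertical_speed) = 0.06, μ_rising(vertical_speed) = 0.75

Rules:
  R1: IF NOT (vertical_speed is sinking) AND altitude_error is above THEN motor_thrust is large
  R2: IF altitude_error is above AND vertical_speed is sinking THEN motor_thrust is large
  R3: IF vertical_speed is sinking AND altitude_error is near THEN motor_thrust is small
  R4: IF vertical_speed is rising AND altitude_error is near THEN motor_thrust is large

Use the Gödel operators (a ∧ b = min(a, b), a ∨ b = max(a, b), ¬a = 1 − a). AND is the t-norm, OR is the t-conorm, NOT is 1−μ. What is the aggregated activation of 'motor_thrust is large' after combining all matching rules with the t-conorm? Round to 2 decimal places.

0.75

R1: ¬sinking=1−0.06=0.94, above=0.20; AND[min(a, b)] → w = 0.20
R2: above=0.20, sinking=0.06; AND[min(a, b)] → w = 0.06
R3: sinking=0.06, near=0.94; AND[min(a, b)] → w = 0.06
R4: rising=0.75, near=0.94; AND[min(a, b)] → w = 0.75
Rules with consequent 'large': {R1, R2, R4} → strengths 0.20, 0.06, 0.75
Aggregate via t-conorm [max(a, b)]: 0.75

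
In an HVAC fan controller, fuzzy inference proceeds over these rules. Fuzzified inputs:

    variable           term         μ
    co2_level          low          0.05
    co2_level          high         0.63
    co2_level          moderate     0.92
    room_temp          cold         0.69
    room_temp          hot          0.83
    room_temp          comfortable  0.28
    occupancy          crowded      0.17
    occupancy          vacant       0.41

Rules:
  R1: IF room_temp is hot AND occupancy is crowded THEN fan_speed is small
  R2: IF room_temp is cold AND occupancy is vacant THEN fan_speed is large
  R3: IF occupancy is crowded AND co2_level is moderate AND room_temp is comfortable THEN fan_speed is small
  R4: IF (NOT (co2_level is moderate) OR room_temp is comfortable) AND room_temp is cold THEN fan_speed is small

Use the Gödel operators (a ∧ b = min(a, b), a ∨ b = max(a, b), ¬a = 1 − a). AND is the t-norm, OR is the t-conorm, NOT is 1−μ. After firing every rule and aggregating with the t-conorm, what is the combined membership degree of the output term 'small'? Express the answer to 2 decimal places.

R1: hot=0.83, crowded=0.17; AND[min(a, b)] → w = 0.17
R2: cold=0.69, vacant=0.41; AND[min(a, b)] → w = 0.41
R3: crowded=0.17, moderate=0.92, comfortable=0.28; AND[min(a, b)] → w = 0.17
R4: (¬moderate=1−0.92=0.08 OR comfortable=0.28) = 0.28; AND[min(a, b)] with cold=0.69 → w = 0.28
Rules with consequent 'small': {R1, R3, R4} → strengths 0.17, 0.17, 0.28
Aggregate via t-conorm [max(a, b)]: 0.28

0.28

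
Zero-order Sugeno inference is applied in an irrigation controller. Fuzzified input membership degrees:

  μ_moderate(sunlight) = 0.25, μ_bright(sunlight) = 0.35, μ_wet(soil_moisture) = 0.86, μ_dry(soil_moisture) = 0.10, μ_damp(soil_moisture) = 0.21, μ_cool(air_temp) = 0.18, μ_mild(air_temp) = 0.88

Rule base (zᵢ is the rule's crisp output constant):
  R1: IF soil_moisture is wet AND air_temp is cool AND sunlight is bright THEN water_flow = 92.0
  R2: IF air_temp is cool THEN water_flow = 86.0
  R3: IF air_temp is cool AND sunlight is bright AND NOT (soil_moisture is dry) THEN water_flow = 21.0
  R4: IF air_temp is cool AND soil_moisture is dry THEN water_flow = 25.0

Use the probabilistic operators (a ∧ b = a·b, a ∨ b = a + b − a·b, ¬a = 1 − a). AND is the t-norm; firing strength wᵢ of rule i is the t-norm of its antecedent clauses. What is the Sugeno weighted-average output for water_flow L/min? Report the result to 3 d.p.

71.566

R1 (z=92.0): wet=0.86, cool=0.18, bright=0.35; AND[a·b] → w = 0.0542
R2 (z=86.0): cool=0.18 → w = 0.1800
R3 (z=21.0): cool=0.18, bright=0.35, ¬dry=1−0.10=0.90; AND[a·b] → w = 0.0567
R4 (z=25.0): cool=0.18, dry=0.10; AND[a·b] → w = 0.0180
Weighted average = (0.0542·92.0 + 0.1800·86.0 + 0.0567·21.0 + 0.0180·25.0) / (0.0542 + 0.1800 + 0.0567 + 0.0180)
  = 22.1053 / 0.3089 = 71.566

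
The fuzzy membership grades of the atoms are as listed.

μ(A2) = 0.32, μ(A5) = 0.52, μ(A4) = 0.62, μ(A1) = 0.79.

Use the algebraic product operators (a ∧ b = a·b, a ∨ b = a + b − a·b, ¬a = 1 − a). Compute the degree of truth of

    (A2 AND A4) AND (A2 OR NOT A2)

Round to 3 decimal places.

A2 AND A4 = a·b on (0.3200, 0.6200) = 0.1984
NOT A2 = 1 − 0.3200 = 0.6800
A2 OR NOT A2 = a + b − a·b on (0.3200, 0.6800) = 0.7824
(A2 AND A4) AND (A2 OR NOT A2) = a·b on (0.1984, 0.7824) = 0.1552

0.155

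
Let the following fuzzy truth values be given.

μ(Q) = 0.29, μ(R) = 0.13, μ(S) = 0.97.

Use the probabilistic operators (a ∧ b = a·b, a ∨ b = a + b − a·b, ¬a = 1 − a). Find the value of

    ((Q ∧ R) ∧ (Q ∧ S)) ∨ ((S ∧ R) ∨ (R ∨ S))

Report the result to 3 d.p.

Q ∧ R = a·b on (0.2900, 0.1300) = 0.0377
Q ∧ S = a·b on (0.2900, 0.9700) = 0.2813
(Q ∧ R) ∧ (Q ∧ S) = a·b on (0.0377, 0.2813) = 0.0106
S ∧ R = a·b on (0.9700, 0.1300) = 0.1261
R ∨ S = a + b − a·b on (0.1300, 0.9700) = 0.9739
(S ∧ R) ∨ (R ∨ S) = a + b − a·b on (0.1261, 0.9739) = 0.9772
((Q ∧ R) ∧ (Q ∧ S)) ∨ ((S ∧ R) ∨ (R ∨ S)) = a + b − a·b on (0.0106, 0.9772) = 0.9774

0.977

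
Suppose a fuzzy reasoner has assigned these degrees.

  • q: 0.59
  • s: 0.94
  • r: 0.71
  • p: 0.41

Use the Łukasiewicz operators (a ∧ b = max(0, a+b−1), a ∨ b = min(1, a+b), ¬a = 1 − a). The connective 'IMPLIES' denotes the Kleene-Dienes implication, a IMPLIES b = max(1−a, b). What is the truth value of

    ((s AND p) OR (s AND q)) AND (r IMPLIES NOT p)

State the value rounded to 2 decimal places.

0.47

s AND p = max(0, a+b−1) on (0.94, 0.41) = 0.35
s AND q = max(0, a+b−1) on (0.94, 0.59) = 0.53
(s AND p) OR (s AND q) = min(1, a+b) on (0.35, 0.53) = 0.88
NOT p = 1 − 0.41 = 0.59
r IMPLIES NOT p  [Kleene-Dienes: max(1−a, b)] with a=0.71, b=0.59 → 0.59
((s AND p) OR (s AND q)) AND (r IMPLIES NOT p) = max(0, a+b−1) on (0.88, 0.59) = 0.47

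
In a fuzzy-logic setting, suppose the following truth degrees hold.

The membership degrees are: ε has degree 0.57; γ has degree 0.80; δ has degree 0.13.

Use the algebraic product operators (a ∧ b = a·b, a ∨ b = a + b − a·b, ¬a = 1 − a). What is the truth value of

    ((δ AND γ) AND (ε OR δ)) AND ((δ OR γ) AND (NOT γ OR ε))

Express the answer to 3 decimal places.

δ AND γ = a·b on (0.1300, 0.8000) = 0.1040
ε OR δ = a + b − a·b on (0.5700, 0.1300) = 0.6259
(δ AND γ) AND (ε OR δ) = a·b on (0.1040, 0.6259) = 0.0651
δ OR γ = a + b − a·b on (0.1300, 0.8000) = 0.8260
NOT γ = 1 − 0.8000 = 0.2000
NOT γ OR ε = a + b − a·b on (0.2000, 0.5700) = 0.6560
(δ OR γ) AND (NOT γ OR ε) = a·b on (0.8260, 0.6560) = 0.5419
((δ AND γ) AND (ε OR δ)) AND ((δ OR γ) AND (NOT γ OR ε)) = a·b on (0.0651, 0.5419) = 0.0353

0.035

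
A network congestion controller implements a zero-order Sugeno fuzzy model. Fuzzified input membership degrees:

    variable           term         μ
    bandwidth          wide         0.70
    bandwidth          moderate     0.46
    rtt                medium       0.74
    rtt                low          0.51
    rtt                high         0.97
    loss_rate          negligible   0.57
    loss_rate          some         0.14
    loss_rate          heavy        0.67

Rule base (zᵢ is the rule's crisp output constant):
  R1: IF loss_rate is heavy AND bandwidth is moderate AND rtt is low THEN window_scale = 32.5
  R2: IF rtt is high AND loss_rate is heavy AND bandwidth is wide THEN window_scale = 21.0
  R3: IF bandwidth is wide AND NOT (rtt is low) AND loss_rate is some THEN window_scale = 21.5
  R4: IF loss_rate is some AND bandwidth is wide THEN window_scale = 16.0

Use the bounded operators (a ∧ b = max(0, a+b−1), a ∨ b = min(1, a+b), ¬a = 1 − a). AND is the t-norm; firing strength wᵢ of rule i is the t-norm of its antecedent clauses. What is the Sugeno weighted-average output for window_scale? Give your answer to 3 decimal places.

R1 (z=32.5): heavy=0.67, moderate=0.46, low=0.51; AND[max(0, a+b−1)] → w = 0.00
R2 (z=21.0): high=0.97, heavy=0.67, wide=0.70; AND[max(0, a+b−1)] → w = 0.34
R3 (z=21.5): wide=0.70, ¬low=1−0.51=0.49, some=0.14; AND[max(0, a+b−1)] → w = 0.00
R4 (z=16.0): some=0.14, wide=0.70; AND[max(0, a+b−1)] → w = 0.00
Weighted average = (0.00·32.5 + 0.34·21.0 + 0.00·21.5 + 0.00·16.0) / (0.00 + 0.34 + 0.00 + 0.00)
  = 7.1400 / 0.3400 = 21.000

21.000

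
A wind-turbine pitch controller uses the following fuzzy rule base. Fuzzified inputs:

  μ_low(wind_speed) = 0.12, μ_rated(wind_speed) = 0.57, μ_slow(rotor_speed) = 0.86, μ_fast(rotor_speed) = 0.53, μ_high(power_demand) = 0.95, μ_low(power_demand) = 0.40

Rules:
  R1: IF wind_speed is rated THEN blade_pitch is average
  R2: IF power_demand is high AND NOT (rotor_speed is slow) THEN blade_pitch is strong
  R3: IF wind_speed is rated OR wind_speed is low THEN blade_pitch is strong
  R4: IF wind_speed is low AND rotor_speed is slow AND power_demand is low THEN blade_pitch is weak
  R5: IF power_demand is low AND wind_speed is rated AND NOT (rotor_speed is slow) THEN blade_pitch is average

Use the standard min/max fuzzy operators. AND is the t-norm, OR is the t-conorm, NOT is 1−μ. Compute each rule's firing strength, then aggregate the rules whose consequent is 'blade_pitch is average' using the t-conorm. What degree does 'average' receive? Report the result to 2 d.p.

0.57

R1: rated=0.57 → w = 0.57
R2: high=0.95, ¬slow=1−0.86=0.14; AND[min(a, b)] → w = 0.14
R3: rated=0.57, low=0.12; OR[max(a, b)] → w = 0.57
R4: low=0.12, slow=0.86, low=0.40; AND[min(a, b)] → w = 0.12
R5: low=0.40, rated=0.57, ¬slow=1−0.86=0.14; AND[min(a, b)] → w = 0.14
Rules with consequent 'average': {R1, R5} → strengths 0.57, 0.14
Aggregate via t-conorm [max(a, b)]: 0.57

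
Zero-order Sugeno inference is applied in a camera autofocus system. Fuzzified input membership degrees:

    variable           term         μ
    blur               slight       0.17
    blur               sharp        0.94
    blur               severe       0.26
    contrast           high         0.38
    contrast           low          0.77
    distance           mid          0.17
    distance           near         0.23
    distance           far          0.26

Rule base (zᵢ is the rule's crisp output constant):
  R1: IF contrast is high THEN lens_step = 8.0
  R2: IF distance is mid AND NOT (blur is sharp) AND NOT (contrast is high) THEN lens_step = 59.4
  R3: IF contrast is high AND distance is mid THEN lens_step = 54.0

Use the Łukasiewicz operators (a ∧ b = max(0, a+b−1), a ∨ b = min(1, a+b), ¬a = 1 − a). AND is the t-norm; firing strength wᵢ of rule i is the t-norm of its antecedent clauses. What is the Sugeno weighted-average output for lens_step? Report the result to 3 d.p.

8.000

R1 (z=8.0): high=0.38 → w = 0.38
R2 (z=59.4): mid=0.17, ¬sharp=1−0.94=0.06, ¬high=1−0.38=0.62; AND[max(0, a+b−1)] → w = 0.00
R3 (z=54.0): high=0.38, mid=0.17; AND[max(0, a+b−1)] → w = 0.00
Weighted average = (0.38·8.0 + 0.00·59.4 + 0.00·54.0) / (0.38 + 0.00 + 0.00)
  = 3.0400 / 0.3800 = 8.000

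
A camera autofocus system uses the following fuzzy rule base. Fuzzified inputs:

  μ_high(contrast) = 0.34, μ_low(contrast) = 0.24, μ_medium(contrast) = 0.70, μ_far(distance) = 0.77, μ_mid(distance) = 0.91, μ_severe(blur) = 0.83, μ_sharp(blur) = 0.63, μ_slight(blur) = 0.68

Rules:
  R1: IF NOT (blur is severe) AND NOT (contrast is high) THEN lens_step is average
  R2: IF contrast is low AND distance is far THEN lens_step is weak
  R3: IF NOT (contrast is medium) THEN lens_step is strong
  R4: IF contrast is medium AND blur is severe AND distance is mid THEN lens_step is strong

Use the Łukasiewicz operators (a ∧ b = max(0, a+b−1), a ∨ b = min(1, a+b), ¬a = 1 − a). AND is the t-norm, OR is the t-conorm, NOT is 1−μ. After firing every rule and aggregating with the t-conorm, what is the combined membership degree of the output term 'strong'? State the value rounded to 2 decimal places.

R1: ¬severe=1−0.83=0.17, ¬high=1−0.34=0.66; AND[max(0, a+b−1)] → w = 0.00
R2: low=0.24, far=0.77; AND[max(0, a+b−1)] → w = 0.01
R3: ¬medium=1−0.70=0.30 → w = 0.30
R4: medium=0.70, severe=0.83, mid=0.91; AND[max(0, a+b−1)] → w = 0.44
Rules with consequent 'strong': {R3, R4} → strengths 0.30, 0.44
Aggregate via t-conorm [min(1, a+b)]: 0.74

0.74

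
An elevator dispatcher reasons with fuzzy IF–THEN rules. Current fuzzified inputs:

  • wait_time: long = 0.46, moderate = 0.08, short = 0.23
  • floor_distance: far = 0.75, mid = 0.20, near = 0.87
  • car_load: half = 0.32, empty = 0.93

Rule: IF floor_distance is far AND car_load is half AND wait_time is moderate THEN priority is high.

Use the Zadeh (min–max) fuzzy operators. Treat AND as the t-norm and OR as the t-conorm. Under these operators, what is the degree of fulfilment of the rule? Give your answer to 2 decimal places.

0.08

firing strength: far=0.75, half=0.32, moderate=0.08; AND[min(a, b)] → w = 0.08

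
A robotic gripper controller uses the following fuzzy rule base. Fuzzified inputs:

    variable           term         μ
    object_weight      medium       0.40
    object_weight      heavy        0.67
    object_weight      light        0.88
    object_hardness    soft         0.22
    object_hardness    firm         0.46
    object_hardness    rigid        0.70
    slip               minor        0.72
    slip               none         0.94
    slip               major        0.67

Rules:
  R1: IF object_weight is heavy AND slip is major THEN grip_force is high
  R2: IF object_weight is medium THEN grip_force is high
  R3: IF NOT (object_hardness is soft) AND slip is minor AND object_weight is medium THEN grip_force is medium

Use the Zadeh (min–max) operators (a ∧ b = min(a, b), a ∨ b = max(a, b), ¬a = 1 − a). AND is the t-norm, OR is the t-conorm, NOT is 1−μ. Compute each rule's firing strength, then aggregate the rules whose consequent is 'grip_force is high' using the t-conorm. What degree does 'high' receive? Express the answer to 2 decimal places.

0.67

R1: heavy=0.67, major=0.67; AND[min(a, b)] → w = 0.67
R2: medium=0.40 → w = 0.40
R3: ¬soft=1−0.22=0.78, minor=0.72, medium=0.40; AND[min(a, b)] → w = 0.40
Rules with consequent 'high': {R1, R2} → strengths 0.67, 0.40
Aggregate via t-conorm [max(a, b)]: 0.67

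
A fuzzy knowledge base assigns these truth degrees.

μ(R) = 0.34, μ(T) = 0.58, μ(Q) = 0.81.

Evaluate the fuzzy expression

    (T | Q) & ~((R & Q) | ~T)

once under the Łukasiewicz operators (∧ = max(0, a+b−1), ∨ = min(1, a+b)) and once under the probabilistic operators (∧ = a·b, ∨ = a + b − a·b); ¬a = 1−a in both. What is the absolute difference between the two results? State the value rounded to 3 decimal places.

0.043

Under Łukasiewicz:
  T | Q = min(1, a+b) on (0.58, 0.81) = 1.00
  R & Q = max(0, a+b−1) on (0.34, 0.81) = 0.15
  ~T = 1 − 0.58 = 0.42
  (R & Q) | ~T = min(1, a+b) on (0.15, 0.42) = 0.57
  ~((R & Q) | ~T) = 1 − 0.57 = 0.43
  (T | Q) & ~((R & Q) | ~T) = max(0, a+b−1) on (1.00, 0.43) = 0.43
  → value = 0.4300
Under probabilistic:
  T | Q = a + b − a·b on (0.5800, 0.8100) = 0.9202
  R & Q = a·b on (0.3400, 0.8100) = 0.2754
  ~T = 1 − 0.5800 = 0.4200
  (R & Q) | ~T = a + b − a·b on (0.2754, 0.4200) = 0.5797
  ~((R & Q) | ~T) = 1 − 0.5797 = 0.4203
  (T | Q) & ~((R & Q) | ~T) = a·b on (0.9202, 0.4203) = 0.3867
  → value = 0.3867
|0.4300 − 0.3867| = 0.043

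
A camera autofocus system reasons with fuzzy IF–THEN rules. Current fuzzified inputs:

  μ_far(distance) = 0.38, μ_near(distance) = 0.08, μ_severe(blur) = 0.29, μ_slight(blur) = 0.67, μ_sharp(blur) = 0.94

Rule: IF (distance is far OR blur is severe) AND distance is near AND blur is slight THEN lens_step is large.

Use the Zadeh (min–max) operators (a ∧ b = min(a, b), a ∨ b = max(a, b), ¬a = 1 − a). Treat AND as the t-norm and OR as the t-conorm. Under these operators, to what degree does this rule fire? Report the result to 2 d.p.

0.08

firing strength: (far=0.38 OR severe=0.29) = 0.38; AND[min(a, b)] with near=0.08, slight=0.67 → w = 0.08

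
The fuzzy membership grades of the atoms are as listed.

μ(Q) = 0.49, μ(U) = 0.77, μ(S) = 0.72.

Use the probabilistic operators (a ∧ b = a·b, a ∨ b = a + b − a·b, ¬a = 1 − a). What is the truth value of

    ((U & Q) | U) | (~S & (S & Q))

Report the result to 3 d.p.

U & Q = a·b on (0.7700, 0.4900) = 0.3773
(U & Q) | U = a + b − a·b on (0.3773, 0.7700) = 0.8568
~S = 1 − 0.7200 = 0.2800
S & Q = a·b on (0.7200, 0.4900) = 0.3528
~S & (S & Q) = a·b on (0.2800, 0.3528) = 0.0988
((U & Q) | U) | (~S & (S & Q)) = a + b − a·b on (0.8568, 0.0988) = 0.8709

0.871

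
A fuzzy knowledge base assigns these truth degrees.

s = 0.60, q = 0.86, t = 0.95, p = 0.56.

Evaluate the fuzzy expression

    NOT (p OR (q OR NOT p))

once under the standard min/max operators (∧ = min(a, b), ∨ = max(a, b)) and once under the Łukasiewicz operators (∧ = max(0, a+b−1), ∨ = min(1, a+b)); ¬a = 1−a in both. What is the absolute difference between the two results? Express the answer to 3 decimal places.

0.140

Under standard min/max:
  NOT p = 1 − 0.56 = 0.44
  q OR NOT p = max(a, b) on (0.86, 0.44) = 0.86
  p OR (q OR NOT p) = max(a, b) on (0.56, 0.86) = 0.86
  NOT (p OR (q OR NOT p)) = 1 − 0.86 = 0.14
  → value = 0.1400
Under Łukasiewicz:
  NOT p = 1 − 0.56 = 0.44
  q OR NOT p = min(1, a+b) on (0.86, 0.44) = 1.00
  p OR (q OR NOT p) = min(1, a+b) on (0.56, 1.00) = 1.00
  NOT (p OR (q OR NOT p)) = 1 − 1.00 = 0.00
  → value = 0.0000
|0.1400 − 0.0000| = 0.140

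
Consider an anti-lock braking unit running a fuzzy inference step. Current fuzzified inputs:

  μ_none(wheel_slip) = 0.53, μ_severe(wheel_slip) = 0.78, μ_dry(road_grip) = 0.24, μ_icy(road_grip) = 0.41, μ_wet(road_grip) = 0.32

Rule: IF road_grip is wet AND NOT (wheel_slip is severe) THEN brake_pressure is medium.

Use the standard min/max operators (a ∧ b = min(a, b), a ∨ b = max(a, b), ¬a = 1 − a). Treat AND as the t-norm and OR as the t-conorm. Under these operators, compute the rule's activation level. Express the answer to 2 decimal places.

firing strength: wet=0.32, ¬severe=1−0.78=0.22; AND[min(a, b)] → w = 0.22

0.22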